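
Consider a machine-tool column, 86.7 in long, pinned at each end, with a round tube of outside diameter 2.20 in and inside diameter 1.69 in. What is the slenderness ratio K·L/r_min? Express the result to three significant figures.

λ ≈ 125

d_o = 2.20 in, d_i = 1.69 in
I = π(d_o⁴ − d_i⁴)/64 = π(2.20⁴ − 1.690⁴)/64 = 0.7495 in⁴
A = 1.558 in²;  r_min = √(I/A) = √(0.7495/1.558) = 0.6935 in
L_e = K·L = 1 × 86.7 = 86.70 in
λ = L_e / r_min = 86.700 / 0.6935 = 125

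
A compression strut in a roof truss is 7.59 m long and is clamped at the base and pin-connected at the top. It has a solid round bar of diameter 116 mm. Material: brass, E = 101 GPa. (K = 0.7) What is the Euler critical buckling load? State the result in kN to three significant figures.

P_cr ≈ 314 kN

I = πd⁴/64 = π×116⁴/64 = 8.888×10^6 mm⁴
I = 8.888×10^6 mm⁴ = 8.888×10^-6 m⁴
Effective length L_e = K·L = 0.7 × 7.59 = 5.313 m
P_cr = π²EI / L_e² = π² × 101×10⁹ × 8.888×10^-6 / 5.313² = 3.139×10^5 N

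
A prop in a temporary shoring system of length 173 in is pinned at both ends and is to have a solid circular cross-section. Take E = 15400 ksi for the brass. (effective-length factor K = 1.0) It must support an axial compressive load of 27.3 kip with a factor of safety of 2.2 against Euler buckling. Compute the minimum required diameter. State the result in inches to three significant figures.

d ≈ 3.94 in

Required P_cr = n·P = 2.2 × 27.3 = 60.06 kip
L_e = K·L = 1 × 173 = 173.0 in
Required I = P_cr·L_e²/(π²E) = 6.006×10^4 × 173.0² / (π² × 1.54×10^7) = 11.83 in⁴
Solid circle: I = πd⁴/64  ⇒  d = (64I/π)^(1/4) = (64×11.83/π)^(1/4) = 3.94 in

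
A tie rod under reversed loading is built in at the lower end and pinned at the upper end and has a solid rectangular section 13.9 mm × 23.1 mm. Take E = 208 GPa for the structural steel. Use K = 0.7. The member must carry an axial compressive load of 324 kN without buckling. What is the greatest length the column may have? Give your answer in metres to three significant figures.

L_max ≈ 0.259 m

Buckling occurs about the weak axis: I_min = h·b³/12 with b = 13.9 mm (the shorter side).
I_min = 23.1×13.9³/12 = 5.170×10^3 mm⁴
I = 5.170×10^-9 m⁴
At the buckling limit P_cr = P = 3.240×10^5 N
From P_cr = π²EI/(K·L)²:  L = (1/K)·√(π²EI/P_cr) = (1/0.7)·√(π²×2.08×10^11×5.170×10^-9/3.240×10^5)
L = 0.259 m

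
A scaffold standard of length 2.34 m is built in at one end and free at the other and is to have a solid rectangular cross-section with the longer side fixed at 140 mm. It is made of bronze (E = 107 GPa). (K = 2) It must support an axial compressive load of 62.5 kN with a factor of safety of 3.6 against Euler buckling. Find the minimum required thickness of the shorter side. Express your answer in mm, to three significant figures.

Required P_cr = n·P = 3.6 × 62.5 = 225.0 kN
L_e = K·L = 2 × 2.34 = 4.680 m
Required I = P_cr·L_e²/(π²E) = 2.250×10^5 × 4.680² / (π² × 1.07×10^11) = 4.666×10^-6 m⁴
I_req = 4.666×10^6 mm⁴
Rectangle, weak axis: I_min = h·b³/12 with h = 140 mm fixed  ⇒  b = (12I/h)^(1/3) = 73.7 mm

b ≈ 73.7 mm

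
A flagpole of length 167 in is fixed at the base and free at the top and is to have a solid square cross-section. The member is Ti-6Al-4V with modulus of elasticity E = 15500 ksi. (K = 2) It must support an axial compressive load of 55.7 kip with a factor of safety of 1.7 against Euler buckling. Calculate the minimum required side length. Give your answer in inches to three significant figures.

a ≈ 5.37 in

Required P_cr = n·P = 1.7 × 55.7 = 94.69 kip
L_e = K·L = 2 × 167 = 334.0 in
Required I = P_cr·L_e²/(π²E) = 9.469×10^4 × 334.0² / (π² × 1.55×10^7) = 69.05 in⁴
Solid square: I = a⁴/12  ⇒  a = (12I)^(1/4) = (12×69.05)^(1/4) = 5.37 in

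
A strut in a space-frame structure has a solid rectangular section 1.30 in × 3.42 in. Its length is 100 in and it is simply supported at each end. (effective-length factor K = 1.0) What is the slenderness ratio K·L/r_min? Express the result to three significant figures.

λ ≈ 266

For a rectangle r_min = b/√12 = 1.30/√12 = 0.3753 in
L_e = K·L = 1 × 100 = 100.0 in
λ = L_e / r_min = 100.00 / 0.3753 = 266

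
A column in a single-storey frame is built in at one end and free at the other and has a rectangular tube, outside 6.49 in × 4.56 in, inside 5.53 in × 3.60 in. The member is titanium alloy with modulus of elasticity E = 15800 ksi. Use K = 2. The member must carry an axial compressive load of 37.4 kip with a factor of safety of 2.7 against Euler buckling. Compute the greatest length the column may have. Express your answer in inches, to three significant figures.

Weak-axis I_min = (h_o·b_o³ − h_i·b_i³)/12 with b_o = 4.56, b_i = 3.600 in (shorter outer/inner sides).
I_min = (6.49×4.56³ − 5.530×3.600³)/12 = 29.78 in⁴
Required critical load P_cr = n·P = 2.7 × 37.4 = 101.0 kip = 1.010×10^5 lb
From P_cr = π²EI/(K·L)²:  L = (1/K)·√(π²EI/P_cr) = (1/2)·√(π²×1.58×10^7×29.78/1.010×10^5)
L = 107 in

L_max ≈ 107 in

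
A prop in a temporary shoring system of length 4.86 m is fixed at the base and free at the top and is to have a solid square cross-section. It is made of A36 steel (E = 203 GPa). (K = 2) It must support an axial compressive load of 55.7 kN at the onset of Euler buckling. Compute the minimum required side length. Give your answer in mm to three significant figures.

a ≈ 74.9 mm

L_e = K·L = 2 × 4.86 = 9.720 m
Required I = P_cr·L_e²/(π²E) = 5.570×10^4 × 9.720² / (π² × 2.03×10^11) = 2.627×10^-6 m⁴
I_req = 2.627×10^6 mm⁴
Solid square: I = a⁴/12  ⇒  a = (12I)^(1/4) = (12×2.627×10^6)^(1/4) = 74.9 mm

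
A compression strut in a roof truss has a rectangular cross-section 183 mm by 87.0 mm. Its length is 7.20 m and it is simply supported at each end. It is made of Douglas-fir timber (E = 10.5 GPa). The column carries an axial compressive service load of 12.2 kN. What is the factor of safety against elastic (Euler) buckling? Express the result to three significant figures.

n ≈ 1.65

Buckling occurs about the weak axis: I_min = h·b³/12 with b = 87.0 mm (the shorter side).
I_min = 183×87.0³/12 = 1.004×10^7 mm⁴
I = 1.004×10^7 mm⁴ = 1.004×10^-5 m⁴
Effective length L_e = K·L = 1 × 7.20 = 7.200 m
P_cr = π²EI / L_e² = π² × 10.5×10⁹ × 1.004×10^-5 / 7.200² = 2.007×10^4 N
Factor of safety n = P_cr / P = 20.075 / 12.2 = 1.65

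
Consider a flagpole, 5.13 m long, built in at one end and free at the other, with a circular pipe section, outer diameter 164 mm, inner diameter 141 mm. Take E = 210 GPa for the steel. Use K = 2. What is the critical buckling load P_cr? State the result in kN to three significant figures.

P_cr ≈ 317 kN

d_o = 164 mm, d_i = 141 mm
I = π(d_o⁴ − d_i⁴)/64 = π(164⁴ − 141.0⁴)/64 = 1.611×10^7 mm⁴
I = 1.611×10^7 mm⁴ = 1.611×10^-5 m⁴
Effective length L_e = K·L = 2 × 5.13 = 10.26 m
P_cr = π²EI / L_e² = π² × 210×10⁹ × 1.611×10^-5 / 10.26² = 3.171×10^5 N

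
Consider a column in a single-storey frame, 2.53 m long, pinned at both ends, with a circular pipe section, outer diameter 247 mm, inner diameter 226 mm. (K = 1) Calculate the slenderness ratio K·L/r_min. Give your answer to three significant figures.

λ ≈ 30.2

d_o = 247 mm, d_i = 226 mm
I = π(d_o⁴ − d_i⁴)/64 = π(247⁴ − 226.0⁴)/64 = 5.465×10^7 mm⁴
A = 7.801×10^3 mm²;  r_min = √(I/A) = √(5.465×10^7/7.801×10^3) = 83.70 mm
L_e = K·L = 1 × 2.53 m = 2.530 m = 2530.0 mm
λ = L_e / r_min = 2530.0 / 83.70 = 30.2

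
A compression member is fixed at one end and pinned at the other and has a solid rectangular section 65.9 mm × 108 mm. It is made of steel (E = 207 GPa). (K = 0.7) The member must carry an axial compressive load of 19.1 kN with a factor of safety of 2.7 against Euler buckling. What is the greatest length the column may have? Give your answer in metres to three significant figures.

L_max ≈ 14.4 m

Buckling occurs about the weak axis: I_min = h·b³/12 with b = 65.9 mm (the shorter side).
I_min = 108×65.9³/12 = 2.576×10^6 mm⁴
I = 2.576×10^-6 m⁴
Required critical load P_cr = n·P = 2.7 × 19.1 = 51.57 kN = 5.157×10^4 N
From P_cr = π²EI/(K·L)²:  L = (1/K)·√(π²EI/P_cr) = (1/0.7)·√(π²×2.07×10^11×2.576×10^-6/5.157×10^4)
L = 14.4 m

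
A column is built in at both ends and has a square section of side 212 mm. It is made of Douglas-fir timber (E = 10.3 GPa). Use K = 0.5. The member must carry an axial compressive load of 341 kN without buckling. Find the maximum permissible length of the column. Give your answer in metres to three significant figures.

I = a⁴/12 = 212⁴/12 = 1.683×10^8 mm⁴
I = 1.683×10^-4 m⁴
At the buckling limit P_cr = P = 3.410×10^5 N
From P_cr = π²EI/(K·L)²:  L = (1/K)·√(π²EI/P_cr) = (1/0.5)·√(π²×1.03×10^10×1.683×10^-4/3.410×10^5)
L = 14.2 m

L_max ≈ 14.2 m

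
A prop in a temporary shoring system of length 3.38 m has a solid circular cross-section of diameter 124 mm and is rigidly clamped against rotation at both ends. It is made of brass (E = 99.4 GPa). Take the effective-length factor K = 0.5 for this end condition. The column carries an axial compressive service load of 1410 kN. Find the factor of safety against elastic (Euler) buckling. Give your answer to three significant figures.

n ≈ 2.83

I = πd⁴/64 = π×124⁴/64 = 1.161×10^7 mm⁴
I = 1.161×10^7 mm⁴ = 1.161×10^-5 m⁴
Effective length L_e = K·L = 0.5 × 3.38 = 1.690 m
P_cr = π²EI / L_e² = π² × 99.4×10⁹ × 1.161×10^-5 / 1.690² = 3.986×10^6 N
Factor of safety n = P_cr / P = 3986.3 / 1410 = 2.83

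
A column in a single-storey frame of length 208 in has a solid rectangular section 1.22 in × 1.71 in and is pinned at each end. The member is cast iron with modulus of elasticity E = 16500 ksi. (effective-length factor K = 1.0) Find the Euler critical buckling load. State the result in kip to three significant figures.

P_cr ≈ 0.974 kip

Buckling occurs about the weak axis: I_min = h·b³/12 with b = 1.22 in (the shorter side).
I_min = 1.71×1.22³/12 = 0.2588 in⁴
Effective length L_e = K·L = 1 × 208 = 208.0 in
P_cr = π²EI / L_e² = π² × 16500×10³ × 0.2588 / 208.0² = 974.0 lb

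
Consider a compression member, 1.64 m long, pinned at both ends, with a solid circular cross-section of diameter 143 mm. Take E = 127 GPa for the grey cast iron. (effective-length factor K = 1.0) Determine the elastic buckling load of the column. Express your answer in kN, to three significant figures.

I = πd⁴/64 = π×143⁴/64 = 2.053×10^7 mm⁴
I = 2.053×10^7 mm⁴ = 2.053×10^-5 m⁴
Effective length L_e = K·L = 1 × 1.64 = 1.640 m
P_cr = π²EI / L_e² = π² × 127×10⁹ × 2.053×10^-5 / 1.640² = 9.566×10^6 N

P_cr ≈ 9570 kN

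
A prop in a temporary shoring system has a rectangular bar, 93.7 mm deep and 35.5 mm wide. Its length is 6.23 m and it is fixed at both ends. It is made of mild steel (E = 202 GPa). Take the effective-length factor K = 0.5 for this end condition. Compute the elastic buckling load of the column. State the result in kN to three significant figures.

Buckling occurs about the weak axis: I_min = h·b³/12 with b = 35.5 mm (the shorter side).
I_min = 93.7×35.5³/12 = 3.493×10^5 mm⁴
I = 3.493×10^5 mm⁴ = 3.493×10^-7 m⁴
Effective length L_e = K·L = 0.5 × 6.23 = 3.115 m
P_cr = π²EI / L_e² = π² × 202×10⁹ × 3.493×10^-7 / 3.115² = 7.178×10^4 N

P_cr ≈ 71.8 kN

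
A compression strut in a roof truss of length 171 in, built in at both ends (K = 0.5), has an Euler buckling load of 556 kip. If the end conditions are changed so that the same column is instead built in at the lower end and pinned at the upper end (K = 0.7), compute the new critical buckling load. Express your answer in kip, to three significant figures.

P_cr ∝ 1/K², so P_cr,new = P_cr,old × (K_old/K_new)² = 556 × (0.5/0.7)²
= 556 × 0.5102 = 284 kip

P_cr ≈ 284 kip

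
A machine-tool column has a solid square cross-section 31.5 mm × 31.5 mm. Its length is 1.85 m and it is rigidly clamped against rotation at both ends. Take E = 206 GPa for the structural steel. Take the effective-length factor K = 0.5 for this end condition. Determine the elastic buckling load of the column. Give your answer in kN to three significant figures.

I = a⁴/12 = 31.5⁴/12 = 8.205×10^4 mm⁴
I = 8.205×10^4 mm⁴ = 8.205×10^-8 m⁴
Effective length L_e = K·L = 0.5 × 1.85 = 0.9250 m
P_cr = π²EI / L_e² = π² × 206×10⁹ × 8.205×10^-8 / 0.9250² = 1.950×10^5 N

P_cr ≈ 195 kN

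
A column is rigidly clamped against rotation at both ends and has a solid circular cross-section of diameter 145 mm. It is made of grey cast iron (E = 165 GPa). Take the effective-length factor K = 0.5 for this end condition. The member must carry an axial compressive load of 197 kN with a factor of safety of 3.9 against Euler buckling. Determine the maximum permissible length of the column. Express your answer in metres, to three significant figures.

L_max ≈ 13.6 m

I = πd⁴/64 = π×145⁴/64 = 2.170×10^7 mm⁴
I = 2.170×10^-5 m⁴
Required critical load P_cr = n·P = 3.9 × 197 = 768.3 kN = 7.683×10^5 N
From P_cr = π²EI/(K·L)²:  L = (1/K)·√(π²EI/P_cr) = (1/0.5)·√(π²×1.65×10^11×2.170×10^-5/7.683×10^5)
L = 13.6 m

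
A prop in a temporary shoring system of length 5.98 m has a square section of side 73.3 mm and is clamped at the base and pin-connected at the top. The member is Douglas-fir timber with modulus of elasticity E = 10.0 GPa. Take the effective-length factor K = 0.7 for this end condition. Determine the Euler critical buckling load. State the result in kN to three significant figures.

I = a⁴/12 = 73.3⁴/12 = 2.406×10^6 mm⁴
I = 2.406×10^6 mm⁴ = 2.406×10^-6 m⁴
Effective length L_e = K·L = 0.7 × 5.98 = 4.186 m
P_cr = π²EI / L_e² = π² × 10.0×10⁹ × 2.406×10^-6 / 4.186² = 1.355×10^4 N

P_cr ≈ 13.5 kN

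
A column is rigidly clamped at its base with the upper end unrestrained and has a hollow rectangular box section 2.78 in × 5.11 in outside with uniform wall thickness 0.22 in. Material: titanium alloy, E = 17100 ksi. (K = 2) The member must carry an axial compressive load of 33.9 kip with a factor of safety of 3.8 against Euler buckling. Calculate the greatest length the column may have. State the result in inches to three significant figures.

L_max ≈ 36.9 in

Inner dimensions: h_i = 5.11 − 2×0.22 = 4.670 in, b_i = 2.78 − 2×0.22 = 2.340 in
Weak-axis I_min = (h_o·b_o³ − h_i·b_i³)/12 with b_o = 2.78, b_i = 2.340 in (shorter outer/inner sides).
I_min = (5.11×2.78³ − 4.670×2.340³)/12 = 4.163 in⁴
Required critical load P_cr = n·P = 3.8 × 33.9 = 128.8 kip = 1.288×10^5 lb
From P_cr = π²EI/(K·L)²:  L = (1/K)·√(π²EI/P_cr) = (1/2)·√(π²×1.71×10^7×4.163/1.288×10^5)
L = 36.9 in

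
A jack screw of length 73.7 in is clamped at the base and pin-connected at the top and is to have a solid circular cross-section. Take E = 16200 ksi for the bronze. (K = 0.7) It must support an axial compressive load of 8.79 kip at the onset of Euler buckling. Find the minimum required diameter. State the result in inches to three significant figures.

d ≈ 1.31 in

L_e = K·L = 0.7 × 73.7 = 51.59 in
Required I = P_cr·L_e²/(π²E) = 8.790×10^3 × 51.59² / (π² × 1.62×10^7) = 0.1463 in⁴
Solid circle: I = πd⁴/64  ⇒  d = (64I/π)^(1/4) = (64×0.1463/π)^(1/4) = 1.31 in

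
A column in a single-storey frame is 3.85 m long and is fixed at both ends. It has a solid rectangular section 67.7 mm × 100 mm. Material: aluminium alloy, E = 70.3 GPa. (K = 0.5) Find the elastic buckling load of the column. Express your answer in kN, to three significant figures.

P_cr ≈ 484 kN

Buckling occurs about the weak axis: I_min = h·b³/12 with b = 67.7 mm (the shorter side).
I_min = 100×67.7³/12 = 2.586×10^6 mm⁴
I = 2.586×10^6 mm⁴ = 2.586×10^-6 m⁴
Effective length L_e = K·L = 0.5 × 3.85 = 1.925 m
P_cr = π²EI / L_e² = π² × 70.3×10⁹ × 2.586×10^-6 / 1.925² = 4.841×10^5 N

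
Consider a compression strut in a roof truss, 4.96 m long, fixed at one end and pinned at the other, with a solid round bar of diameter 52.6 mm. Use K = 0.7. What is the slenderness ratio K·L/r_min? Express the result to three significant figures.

I = πd⁴/64 = π×52.6⁴/64 = 3.758×10^5 mm⁴
A = 2.173×10^3 mm²;  r_min = √(I/A) = √(3.758×10^5/2.173×10^3) = 13.15 mm
L_e = K·L = 0.7 × 4.96 m = 3.472 m = 3472.0 mm
λ = L_e / r_min = 3472.0 / 13.15 = 264

λ ≈ 264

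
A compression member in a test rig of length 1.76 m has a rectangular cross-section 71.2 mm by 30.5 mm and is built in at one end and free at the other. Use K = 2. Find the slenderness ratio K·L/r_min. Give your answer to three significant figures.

For a rectangle r_min = b/√12 = 30.5/√12 = 8.805 mm
L_e = K·L = 2 × 1.76 m = 3.520 m = 3520.0 mm
λ = L_e / r_min = 3520.0 / 8.805 = 400

λ ≈ 400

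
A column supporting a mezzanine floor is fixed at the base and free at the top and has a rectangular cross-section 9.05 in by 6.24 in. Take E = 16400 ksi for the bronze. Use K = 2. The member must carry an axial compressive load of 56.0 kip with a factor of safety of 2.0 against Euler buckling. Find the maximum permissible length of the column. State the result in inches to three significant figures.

L_max ≈ 257 in

Buckling occurs about the weak axis: I_min = h·b³/12 with b = 6.24 in (the shorter side).
I_min = 9.05×6.24³/12 = 183.2 in⁴
Required critical load P_cr = n·P = 2.0 × 56.0 = 112.0 kip = 1.120×10^5 lb
From P_cr = π²EI/(K·L)²:  L = (1/K)·√(π²EI/P_cr) = (1/2)·√(π²×1.64×10^7×183.2/1.120×10^5)
L = 257 in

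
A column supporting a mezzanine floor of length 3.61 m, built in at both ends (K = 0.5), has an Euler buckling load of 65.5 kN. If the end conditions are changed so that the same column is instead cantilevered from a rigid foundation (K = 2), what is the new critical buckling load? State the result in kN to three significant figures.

P_cr ≈ 4.09 kN

P_cr ∝ 1/K², so P_cr,new = P_cr,old × (K_old/K_new)² = 65.5 × (0.5/2)²
= 65.5 × 0.06250 = 4.09 kN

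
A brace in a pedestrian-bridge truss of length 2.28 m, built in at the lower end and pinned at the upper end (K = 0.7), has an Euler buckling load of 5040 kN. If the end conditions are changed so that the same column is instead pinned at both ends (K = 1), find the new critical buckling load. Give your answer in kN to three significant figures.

P_cr ≈ 2470 kN

P_cr ∝ 1/K², so P_cr,new = P_cr,old × (K_old/K_new)² = 5040 × (0.7/1)²
= 5040 × 0.4900 = 2470 kN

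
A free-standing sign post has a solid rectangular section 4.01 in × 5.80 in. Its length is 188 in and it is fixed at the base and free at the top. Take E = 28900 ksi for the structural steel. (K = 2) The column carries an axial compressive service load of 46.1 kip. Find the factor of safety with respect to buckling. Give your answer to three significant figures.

n ≈ 1.36

Buckling occurs about the weak axis: I_min = h·b³/12 with b = 4.01 in (the shorter side).
I_min = 5.80×4.01³/12 = 31.17 in⁴
Effective length L_e = K·L = 2 × 188 = 376.0 in
P_cr = π²EI / L_e² = π² × 28900×10³ × 31.17 / 376.0² = 6.288×10^4 lb
Factor of safety n = P_cr / P = 62.878 / 46.1 = 1.36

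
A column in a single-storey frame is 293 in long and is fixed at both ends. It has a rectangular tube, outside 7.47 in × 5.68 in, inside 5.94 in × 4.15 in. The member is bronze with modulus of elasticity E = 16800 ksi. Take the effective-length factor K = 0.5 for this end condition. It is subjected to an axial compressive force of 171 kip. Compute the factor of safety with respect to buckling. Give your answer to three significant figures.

n ≈ 3.56

Weak-axis I_min = (h_o·b_o³ − h_i·b_i³)/12 with b_o = 5.68, b_i = 4.150 in (shorter outer/inner sides).
I_min = (7.47×5.68³ − 5.940×4.150³)/12 = 78.69 in⁴
Effective length L_e = K·L = 0.5 × 293 = 146.5 in
P_cr = π²EI / L_e² = π² × 16800×10³ × 78.69 / 146.5² = 6.080×10^5 lb
Factor of safety n = P_cr / P = 607.96 / 171 = 3.56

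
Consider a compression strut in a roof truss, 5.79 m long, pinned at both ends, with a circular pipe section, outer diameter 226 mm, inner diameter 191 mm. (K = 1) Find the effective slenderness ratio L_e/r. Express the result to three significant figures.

d_o = 226 mm, d_i = 191 mm
I = π(d_o⁴ − d_i⁴)/64 = π(226⁴ − 191.0⁴)/64 = 6.273×10^7 mm⁴
A = 1.146×10^4 mm²;  r_min = √(I/A) = √(6.273×10^7/1.146×10^4) = 73.98 mm
L_e = K·L = 1 × 5.79 m = 5.790 m = 5790.0 mm
λ = L_e / r_min = 5790.0 / 73.98 = 78.3

λ ≈ 78.3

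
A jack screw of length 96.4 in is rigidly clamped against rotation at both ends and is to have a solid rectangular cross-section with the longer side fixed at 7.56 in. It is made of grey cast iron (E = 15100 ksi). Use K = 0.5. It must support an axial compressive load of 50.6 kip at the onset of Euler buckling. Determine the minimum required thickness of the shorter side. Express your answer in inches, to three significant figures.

L_e = K·L = 0.5 × 96.4 = 48.20 in
Required I = P_cr·L_e²/(π²E) = 5.060×10^4 × 48.20² / (π² × 1.51×10^7) = 0.7888 in⁴
Rectangle, weak axis: I_min = h·b³/12 with h = 7.56 in fixed  ⇒  b = (12I/h)^(1/3) = 1.08 in

b ≈ 1.08 in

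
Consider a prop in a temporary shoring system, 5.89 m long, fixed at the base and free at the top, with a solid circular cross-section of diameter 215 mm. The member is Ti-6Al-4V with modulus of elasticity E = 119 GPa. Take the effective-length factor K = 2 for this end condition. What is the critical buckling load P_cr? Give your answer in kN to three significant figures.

I = πd⁴/64 = π×215⁴/64 = 1.049×10^8 mm⁴
I = 1.049×10^8 mm⁴ = 1.049×10^-4 m⁴
Effective length L_e = K·L = 2 × 5.89 = 11.78 m
P_cr = π²EI / L_e² = π² × 119×10⁹ × 1.049×10^-4 / 11.78² = 8.877×10^5 N

P_cr ≈ 888 kN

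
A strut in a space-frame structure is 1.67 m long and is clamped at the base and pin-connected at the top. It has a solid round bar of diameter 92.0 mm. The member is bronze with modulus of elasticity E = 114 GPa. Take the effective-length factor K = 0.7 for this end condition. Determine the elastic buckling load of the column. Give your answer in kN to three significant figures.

P_cr ≈ 2900 kN

I = πd⁴/64 = π×92.0⁴/64 = 3.517×10^6 mm⁴
I = 3.517×10^6 mm⁴ = 3.517×10^-6 m⁴
Effective length L_e = K·L = 0.7 × 1.67 = 1.169 m
P_cr = π²EI / L_e² = π² × 114×10⁹ × 3.517×10^-6 / 1.169² = 2.895×10^6 N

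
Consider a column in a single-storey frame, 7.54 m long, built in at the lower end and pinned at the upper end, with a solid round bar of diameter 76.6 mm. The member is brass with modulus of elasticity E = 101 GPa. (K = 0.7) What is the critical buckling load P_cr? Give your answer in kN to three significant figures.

P_cr ≈ 60.5 kN

I = πd⁴/64 = π×76.6⁴/64 = 1.690×10^6 mm⁴
I = 1.690×10^6 mm⁴ = 1.690×10^-6 m⁴
Effective length L_e = K·L = 0.7 × 7.54 = 5.278 m
P_cr = π²EI / L_e² = π² × 101×10⁹ × 1.690×10^-6 / 5.278² = 6.047×10^4 N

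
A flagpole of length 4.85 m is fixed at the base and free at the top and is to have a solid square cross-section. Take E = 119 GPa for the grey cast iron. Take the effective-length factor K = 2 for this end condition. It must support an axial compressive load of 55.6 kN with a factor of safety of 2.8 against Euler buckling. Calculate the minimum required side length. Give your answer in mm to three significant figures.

Required P_cr = n·P = 2.8 × 55.6 = 155.7 kN
L_e = K·L = 2 × 4.85 = 9.700 m
Required I = P_cr·L_e²/(π²E) = 1.557×10^5 × 9.700² / (π² × 1.19×10^11) = 1.247×10^-5 m⁴
I_req = 1.247×10^7 mm⁴
Solid square: I = a⁴/12  ⇒  a = (12I)^(1/4) = (12×1.247×10^7)^(1/4) = 111 mm

a ≈ 111 mm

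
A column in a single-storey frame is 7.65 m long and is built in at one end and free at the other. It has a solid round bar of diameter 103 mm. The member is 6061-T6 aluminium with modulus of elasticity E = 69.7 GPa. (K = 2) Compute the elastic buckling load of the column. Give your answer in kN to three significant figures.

I = πd⁴/64 = π×103⁴/64 = 5.525×10^6 mm⁴
I = 5.525×10^6 mm⁴ = 5.525×10^-6 m⁴
Effective length L_e = K·L = 2 × 7.65 = 15.30 m
P_cr = π²EI / L_e² = π² × 69.7×10⁹ × 5.525×10^-6 / 15.30² = 1.624×10^4 N

P_cr ≈ 16.2 kN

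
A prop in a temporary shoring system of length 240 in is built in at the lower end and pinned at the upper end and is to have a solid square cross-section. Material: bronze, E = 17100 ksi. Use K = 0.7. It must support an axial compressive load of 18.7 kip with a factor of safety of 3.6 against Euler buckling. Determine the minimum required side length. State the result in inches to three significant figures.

a ≈ 3.41 in

Required P_cr = n·P = 3.6 × 18.7 = 67.32 kip
L_e = K·L = 0.7 × 240 = 168.0 in
Required I = P_cr·L_e²/(π²E) = 6.732×10^4 × 168.0² / (π² × 1.71×10^7) = 11.26 in⁴
Solid square: I = a⁴/12  ⇒  a = (12I)^(1/4) = (12×11.26)^(1/4) = 3.41 in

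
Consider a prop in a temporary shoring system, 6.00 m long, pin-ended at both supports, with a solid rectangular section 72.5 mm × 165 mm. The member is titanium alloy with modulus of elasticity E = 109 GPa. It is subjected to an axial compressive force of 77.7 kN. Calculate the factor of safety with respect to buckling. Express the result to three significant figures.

Buckling occurs about the weak axis: I_min = h·b³/12 with b = 72.5 mm (the shorter side).
I_min = 165×72.5³/12 = 5.240×10^6 mm⁴
I = 5.240×10^6 mm⁴ = 5.240×10^-6 m⁴
Effective length L_e = K·L = 1 × 6.00 = 6.000 m
P_cr = π²EI / L_e² = π² × 109×10⁹ × 5.240×10^-6 / 6.000² = 1.566×10^5 N
Factor of safety n = P_cr / P = 156.58 / 77.7 = 2.02

n ≈ 2.02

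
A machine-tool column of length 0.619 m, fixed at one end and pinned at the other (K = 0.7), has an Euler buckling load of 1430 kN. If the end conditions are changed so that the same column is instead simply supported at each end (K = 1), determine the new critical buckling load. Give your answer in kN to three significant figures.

P_cr ∝ 1/K², so P_cr,new = P_cr,old × (K_old/K_new)² = 1430 × (0.7/1)²
= 1430 × 0.4900 = 701 kN

P_cr ≈ 701 kN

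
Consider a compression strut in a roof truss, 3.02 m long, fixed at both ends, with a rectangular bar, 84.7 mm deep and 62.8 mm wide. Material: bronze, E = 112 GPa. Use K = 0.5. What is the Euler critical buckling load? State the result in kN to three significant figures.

P_cr ≈ 848 kN

Buckling occurs about the weak axis: I_min = h·b³/12 with b = 62.8 mm (the shorter side).
I_min = 84.7×62.8³/12 = 1.748×10^6 mm⁴
I = 1.748×10^6 mm⁴ = 1.748×10^-6 m⁴
Effective length L_e = K·L = 0.5 × 3.02 = 1.510 m
P_cr = π²EI / L_e² = π² × 112×10⁹ × 1.748×10^-6 / 1.510² = 8.475×10^5 N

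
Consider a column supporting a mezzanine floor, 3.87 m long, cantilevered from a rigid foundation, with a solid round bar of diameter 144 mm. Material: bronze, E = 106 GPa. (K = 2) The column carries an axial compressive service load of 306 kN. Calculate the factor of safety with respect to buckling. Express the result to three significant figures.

n ≈ 1.20

I = πd⁴/64 = π×144⁴/64 = 2.111×10^7 mm⁴
I = 2.111×10^7 mm⁴ = 2.111×10^-5 m⁴
Effective length L_e = K·L = 2 × 3.87 = 7.740 m
P_cr = π²EI / L_e² = π² × 106×10⁹ × 2.111×10^-5 / 7.740² = 3.686×10^5 N
Factor of safety n = P_cr / P = 368.59 / 306 = 1.20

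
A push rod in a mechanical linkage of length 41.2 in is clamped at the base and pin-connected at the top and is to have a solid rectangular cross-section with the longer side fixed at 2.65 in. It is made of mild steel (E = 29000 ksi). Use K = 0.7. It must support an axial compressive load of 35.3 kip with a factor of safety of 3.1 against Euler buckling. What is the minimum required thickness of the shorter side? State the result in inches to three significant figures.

Required P_cr = n·P = 3.1 × 35.3 = 109.4 kip
L_e = K·L = 0.7 × 41.2 = 28.84 in
Required I = P_cr·L_e²/(π²E) = 1.094×10^5 × 28.84² / (π² × 2.90×10^7) = 0.3180 in⁴
Rectangle, weak axis: I_min = h·b³/12 with h = 2.65 in fixed  ⇒  b = (12I/h)^(1/3) = 1.13 in

b ≈ 1.13 in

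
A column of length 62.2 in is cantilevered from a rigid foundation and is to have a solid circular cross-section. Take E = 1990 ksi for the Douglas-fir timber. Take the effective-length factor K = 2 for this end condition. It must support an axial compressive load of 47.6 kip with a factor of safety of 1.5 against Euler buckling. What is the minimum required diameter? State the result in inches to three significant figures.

d ≈ 5.82 in

Required P_cr = n·P = 1.5 × 47.6 = 71.40 kip
L_e = K·L = 2 × 62.2 = 124.4 in
Required I = P_cr·L_e²/(π²E) = 7.140×10^4 × 124.4² / (π² × 1.99×10^6) = 56.26 in⁴
Solid circle: I = πd⁴/64  ⇒  d = (64I/π)^(1/4) = (64×56.26/π)^(1/4) = 5.82 in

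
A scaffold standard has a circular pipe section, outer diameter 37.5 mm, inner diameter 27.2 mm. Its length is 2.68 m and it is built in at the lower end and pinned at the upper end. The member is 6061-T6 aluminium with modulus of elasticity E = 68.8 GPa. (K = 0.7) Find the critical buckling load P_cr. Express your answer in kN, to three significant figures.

P_cr ≈ 13.5 kN

d_o = 37.5 mm, d_i = 27.2 mm
I = π(d_o⁴ − d_i⁴)/64 = π(37.5⁴ − 27.20⁴)/64 = 7.020×10^4 mm⁴
I = 7.020×10^4 mm⁴ = 7.020×10^-8 m⁴
Effective length L_e = K·L = 0.7 × 2.68 = 1.876 m
P_cr = π²EI / L_e² = π² × 68.8×10⁹ × 7.020×10^-8 / 1.876² = 1.355×10^4 N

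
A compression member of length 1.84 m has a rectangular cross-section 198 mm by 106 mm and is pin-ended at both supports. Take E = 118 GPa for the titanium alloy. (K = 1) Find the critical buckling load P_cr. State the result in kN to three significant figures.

P_cr ≈ 6760 kN

Buckling occurs about the weak axis: I_min = h·b³/12 with b = 106 mm (the shorter side).
I_min = 198×106³/12 = 1.965×10^7 mm⁴
I = 1.965×10^7 mm⁴ = 1.965×10^-5 m⁴
Effective length L_e = K·L = 1 × 1.84 = 1.840 m
P_cr = π²EI / L_e² = π² × 118×10⁹ × 1.965×10^-5 / 1.840² = 6.760×10^6 N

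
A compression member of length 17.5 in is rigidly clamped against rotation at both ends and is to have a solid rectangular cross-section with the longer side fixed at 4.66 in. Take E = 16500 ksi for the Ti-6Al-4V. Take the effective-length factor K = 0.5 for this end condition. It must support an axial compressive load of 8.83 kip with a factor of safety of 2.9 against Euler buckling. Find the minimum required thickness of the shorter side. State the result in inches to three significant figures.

b ≈ 0.314 in

Required P_cr = n·P = 2.9 × 8.83 = 25.61 kip
L_e = K·L = 0.5 × 17.5 = 8.750 in
Required I = P_cr·L_e²/(π²E) = 2.561×10^4 × 8.750² / (π² × 1.65×10^7) = 1.204×10^-2 in⁴
Rectangle, weak axis: I_min = h·b³/12 with h = 4.66 in fixed  ⇒  b = (12I/h)^(1/3) = 0.314 in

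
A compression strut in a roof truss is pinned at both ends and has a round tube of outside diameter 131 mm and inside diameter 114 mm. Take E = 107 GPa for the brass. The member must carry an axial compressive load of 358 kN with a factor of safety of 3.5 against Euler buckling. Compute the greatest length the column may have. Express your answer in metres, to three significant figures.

L_max ≈ 2.28 m

d_o = 131 mm, d_i = 114 mm
I = π(d_o⁴ − d_i⁴)/64 = π(131⁴ − 114.0⁴)/64 = 6.166×10^6 mm⁴
I = 6.166×10^-6 m⁴
Required critical load P_cr = n·P = 3.5 × 358 = 1253 kN = 1.253×10^6 N
From P_cr = π²EI/(K·L)²:  L = (1/K)·√(π²EI/P_cr) = (1/1)·√(π²×1.07×10^11×6.166×10^-6/1.253×10^6)
L = 2.28 m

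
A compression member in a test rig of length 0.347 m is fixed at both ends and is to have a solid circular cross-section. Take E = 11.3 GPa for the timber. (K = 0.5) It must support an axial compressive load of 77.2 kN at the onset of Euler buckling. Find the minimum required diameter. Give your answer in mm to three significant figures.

d ≈ 25.5 mm

L_e = K·L = 0.5 × 0.347 = 0.1735 m
Required I = P_cr·L_e²/(π²E) = 7.720×10^4 × 0.1735² / (π² × 1.13×10^10) = 2.084×10^-8 m⁴
I_req = 2.084×10^4 mm⁴
Solid circle: I = πd⁴/64  ⇒  d = (64I/π)^(1/4) = (64×2.084×10^4/π)^(1/4) = 25.5 mm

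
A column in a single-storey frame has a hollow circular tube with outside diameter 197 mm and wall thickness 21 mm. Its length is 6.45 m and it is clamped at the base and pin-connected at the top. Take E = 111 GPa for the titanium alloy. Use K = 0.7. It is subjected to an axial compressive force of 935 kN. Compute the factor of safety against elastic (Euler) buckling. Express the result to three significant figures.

n ≈ 2.62

Inner diameter d_i = 197 − 2×21 = 155.0 mm
I = π(d_o⁴ − d_i⁴)/64 = π(197⁴ − 155.0⁴)/64 = 4.560×10^7 mm⁴
I = 4.560×10^7 mm⁴ = 4.560×10^-5 m⁴
Effective length L_e = K·L = 0.7 × 6.45 = 4.515 m
P_cr = π²EI / L_e² = π² × 111×10⁹ × 4.560×10^-5 / 4.515² = 2.451×10^6 N
Factor of safety n = P_cr / P = 2450.6 / 935 = 2.62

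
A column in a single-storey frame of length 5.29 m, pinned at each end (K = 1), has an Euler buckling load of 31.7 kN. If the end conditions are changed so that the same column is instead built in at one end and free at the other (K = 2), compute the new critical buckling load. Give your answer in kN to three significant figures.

P_cr ≈ 7.92 kN

P_cr ∝ 1/K², so P_cr,new = P_cr,old × (K_old/K_new)² = 31.7 × (1/2)²
= 31.7 × 0.2500 = 7.92 kN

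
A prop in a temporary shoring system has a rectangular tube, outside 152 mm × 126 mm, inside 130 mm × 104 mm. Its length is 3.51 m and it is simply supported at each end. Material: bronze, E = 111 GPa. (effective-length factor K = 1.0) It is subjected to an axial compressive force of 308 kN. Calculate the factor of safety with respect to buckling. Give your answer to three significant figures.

Weak-axis I_min = (h_o·b_o³ − h_i·b_i³)/12 with b_o = 126, b_i = 104.0 mm (shorter outer/inner sides).
I_min = (152×126³ − 130.0×104.0³)/12 = 1.315×10^7 mm⁴
I = 1.315×10^7 mm⁴ = 1.315×10^-5 m⁴
Effective length L_e = K·L = 1 × 3.51 = 3.510 m
P_cr = π²EI / L_e² = π² × 111×10⁹ × 1.315×10^-5 / 3.510² = 1.170×10^6 N
Factor of safety n = P_cr / P = 1169.5 / 308 = 3.80

n ≈ 3.80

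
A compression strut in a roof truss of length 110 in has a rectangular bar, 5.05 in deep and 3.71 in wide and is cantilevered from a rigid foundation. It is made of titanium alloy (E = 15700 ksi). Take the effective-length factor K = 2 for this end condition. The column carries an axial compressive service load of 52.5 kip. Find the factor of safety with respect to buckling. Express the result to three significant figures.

Buckling occurs about the weak axis: I_min = h·b³/12 with b = 3.71 in (the shorter side).
I_min = 5.05×3.71³/12 = 21.49 in⁴
Effective length L_e = K·L = 2 × 110 = 220.0 in
P_cr = π²EI / L_e² = π² × 15700×10³ × 21.49 / 220.0² = 6.880×10^4 lb
Factor of safety n = P_cr / P = 68.800 / 52.5 = 1.31

n ≈ 1.31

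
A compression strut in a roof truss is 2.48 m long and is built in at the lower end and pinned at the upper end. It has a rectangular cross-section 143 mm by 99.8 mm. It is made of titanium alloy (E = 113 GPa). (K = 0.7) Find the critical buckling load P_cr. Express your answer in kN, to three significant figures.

P_cr ≈ 4380 kN

Buckling occurs about the weak axis: I_min = h·b³/12 with b = 99.8 mm (the shorter side).
I_min = 143×99.8³/12 = 1.185×10^7 mm⁴
I = 1.185×10^7 mm⁴ = 1.185×10^-5 m⁴
Effective length L_e = K·L = 0.7 × 2.48 = 1.736 m
P_cr = π²EI / L_e² = π² × 113×10⁹ × 1.185×10^-5 / 1.736² = 4.384×10^6 N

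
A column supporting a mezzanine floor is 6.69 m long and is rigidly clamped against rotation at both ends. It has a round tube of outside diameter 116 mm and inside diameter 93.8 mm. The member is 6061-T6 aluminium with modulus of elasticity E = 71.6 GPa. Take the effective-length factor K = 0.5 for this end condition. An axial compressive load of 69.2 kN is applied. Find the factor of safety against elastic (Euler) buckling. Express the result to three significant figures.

n ≈ 4.64

d_o = 116 mm, d_i = 93.8 mm
I = π(d_o⁴ − d_i⁴)/64 = π(116⁴ − 93.80⁴)/64 = 5.088×10^6 mm⁴
I = 5.088×10^6 mm⁴ = 5.088×10^-6 m⁴
Effective length L_e = K·L = 0.5 × 6.69 = 3.345 m
P_cr = π²EI / L_e² = π² × 71.6×10⁹ × 5.088×10^-6 / 3.345² = 3.213×10^5 N
Factor of safety n = P_cr / P = 321.34 / 69.2 = 4.64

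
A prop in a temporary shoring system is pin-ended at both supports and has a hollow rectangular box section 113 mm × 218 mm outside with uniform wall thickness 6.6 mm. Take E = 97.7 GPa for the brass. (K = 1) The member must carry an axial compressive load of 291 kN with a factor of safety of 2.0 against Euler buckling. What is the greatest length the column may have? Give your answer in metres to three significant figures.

L_max ≈ 3.91 m

Inner dimensions: h_i = 218 − 2×6.6 = 204.8 mm, b_i = 113 − 2×6.6 = 99.80 mm
Weak-axis I_min = (h_o·b_o³ − h_i·b_i³)/12 with b_o = 113, b_i = 99.80 mm (shorter outer/inner sides).
I_min = (218×113³ − 204.8×99.80³)/12 = 9.248×10^6 mm⁴
I = 9.248×10^-6 m⁴
Required critical load P_cr = n·P = 2.0 × 291 = 582.0 kN = 5.820×10^5 N
From P_cr = π²EI/(K·L)²:  L = (1/K)·√(π²EI/P_cr) = (1/1)·√(π²×9.77×10^10×9.248×10^-6/5.820×10^5)
L = 3.91 m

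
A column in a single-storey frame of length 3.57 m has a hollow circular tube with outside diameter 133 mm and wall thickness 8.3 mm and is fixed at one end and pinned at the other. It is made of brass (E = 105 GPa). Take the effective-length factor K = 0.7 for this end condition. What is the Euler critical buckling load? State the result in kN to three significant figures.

P_cr ≈ 1050 kN

Inner diameter d_i = 133 − 2×8.3 = 116.4 mm
I = π(d_o⁴ − d_i⁴)/64 = π(133⁴ − 116.4⁴)/64 = 6.348×10^6 mm⁴
I = 6.348×10^6 mm⁴ = 6.348×10^-6 m⁴
Effective length L_e = K·L = 0.7 × 3.57 = 2.499 m
P_cr = π²EI / L_e² = π² × 105×10⁹ × 6.348×10^-6 / 2.499² = 1.053×10^6 N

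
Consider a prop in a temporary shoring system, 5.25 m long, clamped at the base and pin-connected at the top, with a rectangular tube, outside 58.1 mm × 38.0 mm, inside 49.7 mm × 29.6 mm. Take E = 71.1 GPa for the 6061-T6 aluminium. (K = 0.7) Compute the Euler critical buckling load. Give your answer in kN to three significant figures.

Weak-axis I_min = (h_o·b_o³ − h_i·b_i³)/12 with b_o = 38.0, b_i = 29.60 mm (shorter outer/inner sides).
I_min = (58.1×38.0³ − 49.70×29.60³)/12 = 1.583×10^5 mm⁴
I = 1.583×10^5 mm⁴ = 1.583×10^-7 m⁴
Effective length L_e = K·L = 0.7 × 5.25 = 3.675 m
P_cr = π²EI / L_e² = π² × 71.1×10⁹ × 1.583×10^-7 / 3.675² = 8.223×10^3 N

P_cr ≈ 8.22 kN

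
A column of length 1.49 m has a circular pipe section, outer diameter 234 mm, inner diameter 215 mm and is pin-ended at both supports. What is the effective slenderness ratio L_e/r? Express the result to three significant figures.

λ ≈ 18.8

d_o = 234 mm, d_i = 215 mm
I = π(d_o⁴ − d_i⁴)/64 = π(234⁴ − 215.0⁴)/64 = 4.229×10^7 mm⁴
A = 6.700×10^3 mm²;  r_min = √(I/A) = √(4.229×10^7/6.700×10^3) = 79.44 mm
L_e = K·L = 1 × 1.49 m = 1.490 m = 1490.0 mm
λ = L_e / r_min = 1490.0 / 79.44 = 18.8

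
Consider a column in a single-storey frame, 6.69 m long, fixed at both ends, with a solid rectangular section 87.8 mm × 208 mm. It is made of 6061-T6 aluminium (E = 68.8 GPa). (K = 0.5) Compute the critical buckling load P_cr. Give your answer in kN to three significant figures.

P_cr ≈ 712 kN

Buckling occurs about the weak axis: I_min = h·b³/12 with b = 87.8 mm (the shorter side).
I_min = 208×87.8³/12 = 1.173×10^7 mm⁴
I = 1.173×10^7 mm⁴ = 1.173×10^-5 m⁴
Effective length L_e = K·L = 0.5 × 6.69 = 3.345 m
P_cr = π²EI / L_e² = π² × 68.8×10⁹ × 1.173×10^-5 / 3.345² = 7.120×10^5 N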